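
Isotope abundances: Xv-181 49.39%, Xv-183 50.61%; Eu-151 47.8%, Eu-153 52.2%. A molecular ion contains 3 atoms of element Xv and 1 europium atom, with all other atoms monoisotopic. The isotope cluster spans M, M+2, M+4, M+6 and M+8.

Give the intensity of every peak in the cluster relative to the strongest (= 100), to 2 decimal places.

Element Xv pattern (n=3): 0.12048059 : 0.37036987 : 0.3795185 : 0.12963104
Europium pattern (n=1): 0.4780 : 0.5220
Convolve the two distributions (both contribute in 2-u steps):
  M: 0.12048059×0.4780 = 0.057590
  M+2: 0.12048059×0.5220 + 0.37036987×0.4780 = 0.239928
  M+4: 0.37036987×0.5220 + 0.3795185×0.4780 = 0.374743
  M+6: 0.3795185×0.5220 + 0.12963104×0.4780 = 0.260072
  M+8: 0.12963104×0.5220 = 0.067667
Scale to base peak (0.374743) = 100: 15.37 : 64.02 : 100.00 : 69.40 : 18.06

15.37 : 64.02 : 100.00 : 69.40 : 18.06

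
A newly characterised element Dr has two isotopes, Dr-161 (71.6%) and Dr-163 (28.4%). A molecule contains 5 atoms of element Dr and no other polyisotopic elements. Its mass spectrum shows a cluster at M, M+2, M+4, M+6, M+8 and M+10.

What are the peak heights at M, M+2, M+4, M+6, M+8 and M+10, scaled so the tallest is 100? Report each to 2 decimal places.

50.42 : 100.00 : 79.33 : 31.47 : 6.24 : 0.50

Each Dr atom is independently Dr-161 (p = 0.716) or Dr-163 (q = 0.284); the cluster is the binomial expansion (p + q)^5.
P(M) = 0.716^5 = 0.188176
P(M+2) = 5 × 0.716^4 × 0.284^1 = 0.373199
P(M+4) = 10 × 0.716^3 × 0.284^2 = 0.296057
P(M+6) = 10 × 0.716^2 × 0.284^3 = 0.117431
P(M+8) = 5 × 0.716^1 × 0.284^4 = 0.023289
P(M+10) = 0.284^5 = 0.001848
The M+2 peak is largest (0.373199); scaling to 100 gives 50.42 : 100.00 : 79.33 : 31.47 : 6.24 : 0.50.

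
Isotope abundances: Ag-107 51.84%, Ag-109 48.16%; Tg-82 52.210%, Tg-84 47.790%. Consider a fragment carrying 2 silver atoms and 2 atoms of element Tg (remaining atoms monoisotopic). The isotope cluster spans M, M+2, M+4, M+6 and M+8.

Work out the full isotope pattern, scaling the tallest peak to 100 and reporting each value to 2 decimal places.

Silver pattern (n=2): 0.26873856 : 0.49932288 : 0.23193856
Element Tg pattern (n=2): 0.27258841 : 0.49902318 : 0.22838841
Convolve the two distributions (both contribute in 2-u steps):
  M: 0.26873856×0.27258841 = 0.073255
  M+2: 0.26873856×0.49902318 + 0.49932288×0.27258841 = 0.270216
  M+4: 0.26873856×0.22838841 + 0.49932288×0.49902318 + 0.23193856×0.27258841 = 0.373774
  M+6: 0.49932288×0.22838841 + 0.23193856×0.49902318 = 0.229782
  M+8: 0.23193856×0.22838841 = 0.052972
Scale to base peak (0.373774) = 100: 19.60 : 72.29 : 100.00 : 61.48 : 14.17

19.60 : 72.29 : 100.00 : 61.48 : 14.17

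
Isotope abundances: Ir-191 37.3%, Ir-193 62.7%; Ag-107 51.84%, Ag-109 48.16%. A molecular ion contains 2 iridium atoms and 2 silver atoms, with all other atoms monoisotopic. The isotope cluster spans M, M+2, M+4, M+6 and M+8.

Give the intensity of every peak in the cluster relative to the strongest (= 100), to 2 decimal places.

10.07 : 52.54 : 100.00 : 82.05 : 24.55

Iridium pattern (n=2): 0.139129 : 0.467742 : 0.393129
Silver pattern (n=2): 0.26873856 : 0.49932288 : 0.23193856
Convolve the two distributions (both contribute in 2-u steps):
  M: 0.139129×0.26873856 = 0.037389
  M+2: 0.139129×0.49932288 + 0.467742×0.26873856 = 0.195171
  M+4: 0.139129×0.23193856 + 0.467742×0.49932288 + 0.393129×0.26873856 = 0.371473
  M+6: 0.467742×0.23193856 + 0.393129×0.49932288 = 0.304786
  M+8: 0.393129×0.23193856 = 0.091182
Scale to base peak (0.371473) = 100: 10.07 : 52.54 : 100.00 : 82.05 : 24.55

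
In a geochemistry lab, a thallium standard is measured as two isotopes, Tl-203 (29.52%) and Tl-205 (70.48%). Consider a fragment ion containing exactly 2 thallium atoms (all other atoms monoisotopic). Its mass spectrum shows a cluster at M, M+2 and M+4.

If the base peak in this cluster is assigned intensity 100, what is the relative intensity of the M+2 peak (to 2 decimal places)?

Term probabilities: M 0.0871, M+2 0.4161, M+4 0.4967. Base peak = M+4.
P(M+4) = C(2,2) × 0.2952^0 × 0.7048^2 = 1 × 1.0000 × 0.49674304 = 0.496743 (base)
P(M+2) = C(2,1) × 0.2952^1 × 0.7048^1 = 2 × 0.2952 × 0.7048 = 0.416114
Relative intensity = 0.416114 / 0.496743 × 100 = 83.77

83.77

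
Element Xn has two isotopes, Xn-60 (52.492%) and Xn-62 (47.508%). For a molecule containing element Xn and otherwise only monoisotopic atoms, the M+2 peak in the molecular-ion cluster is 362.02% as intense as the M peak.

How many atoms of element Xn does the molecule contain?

The M+2/M ratio from n Xn atoms is n · q/p = n · 0.47508/0.52492.
n = 3.6202 × 0.52492/0.47508 = 4.00 ≈ 4

4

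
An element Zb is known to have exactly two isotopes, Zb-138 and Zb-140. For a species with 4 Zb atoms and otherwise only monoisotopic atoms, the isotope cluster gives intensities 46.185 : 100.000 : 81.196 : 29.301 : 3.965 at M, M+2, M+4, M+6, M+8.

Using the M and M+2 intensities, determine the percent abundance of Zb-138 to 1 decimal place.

64.9%

If p is the fraction of Zb that is Zb-138, then I(M+2)/I(M) = [C(4,1)·p^3·(1−p)] / p^4 = 4·(1−p)/p = 100.000/46.185 = 2.1652
(1−p)/p = 2.1652/4 = 0.5413  ⇒  p = 1/(1 + 0.5413) = 0.6488
Zb-138: 64.9%, Zb-140: 35.1%.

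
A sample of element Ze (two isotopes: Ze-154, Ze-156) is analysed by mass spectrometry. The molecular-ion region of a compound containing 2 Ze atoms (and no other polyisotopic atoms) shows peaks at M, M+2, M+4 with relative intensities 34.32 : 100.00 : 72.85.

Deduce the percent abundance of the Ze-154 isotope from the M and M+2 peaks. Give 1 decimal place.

Let p = fractional abundance of Ze-154. I(M+2)/I(M) = [C(2,1)·p^1·(1−p)] / p^2 = 2·(1−p)/p = 100.00/34.32 = 2.9138
(1−p)/p = 2.9138/2 = 1.4569  ⇒  p = 1/(1 + 1.4569) = 0.4070
Ze-154: 40.7%, Ze-156: 59.3%.

40.7%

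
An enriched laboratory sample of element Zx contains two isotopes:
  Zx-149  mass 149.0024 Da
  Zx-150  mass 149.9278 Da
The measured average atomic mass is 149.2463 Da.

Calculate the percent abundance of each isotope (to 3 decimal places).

Zx-149: 73.644%, Zx-150: 26.356%

Writing the weighted mean with unknown fraction x of Zx-149:
149.0024·x + 149.9278·(1 − x) = 149.2463
(149.0024 − 149.9278)·x = 149.2463 − 149.9278
x = -0.6815 / -0.9254 = 0.73644 → 73.644% Zx-149, 26.356% Zx-150.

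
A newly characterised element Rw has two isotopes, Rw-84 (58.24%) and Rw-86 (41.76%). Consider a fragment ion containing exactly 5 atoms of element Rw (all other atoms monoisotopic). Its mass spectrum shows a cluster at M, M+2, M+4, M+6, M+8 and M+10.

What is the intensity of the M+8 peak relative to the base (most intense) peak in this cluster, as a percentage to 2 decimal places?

25.71%

Binomial terms of (0.5824 + 0.4176)^5: M 0.0670, M+2 0.2402, M+4 0.3445, M+6 0.2470, M+8 0.0886, M+10 0.0127 → M+4 is the base peak.
P(M+4) = C(5,2) × 0.5824^3 × 0.4176^2 = 10 × 0.19754412 × 0.17438976 = 0.344497 (base)
P(M+8) = C(5,4) × 0.5824^1 × 0.4176^4 = 5 × 0.5824 × 0.03041179 = 0.088559
Relative intensity = 0.088559 / 0.344497 × 100 = 25.71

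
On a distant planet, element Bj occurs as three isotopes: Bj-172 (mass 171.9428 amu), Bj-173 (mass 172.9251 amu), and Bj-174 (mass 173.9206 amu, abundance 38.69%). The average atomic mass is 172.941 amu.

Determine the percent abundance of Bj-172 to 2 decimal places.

37.59%

The remaining 61.31% is split between Bj-172 (fraction x) and Bj-173 (fraction 0.6131 − x).
Substituting: 171.9428x + 172.9251(0.6131 − x) = 105.65111986
(171.9428 − 172.9251)x = -0.36925895  ⇒  x = 0.37591, y = 0.23719
Bj-172: 37.59%, Bj-173: 23.72%.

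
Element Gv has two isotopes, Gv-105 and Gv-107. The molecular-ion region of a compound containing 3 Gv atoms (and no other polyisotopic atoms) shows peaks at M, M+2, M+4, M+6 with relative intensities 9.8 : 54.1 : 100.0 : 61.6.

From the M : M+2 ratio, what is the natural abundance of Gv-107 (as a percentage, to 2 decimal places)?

Write p for the Gv-105 fraction. I(M+2)/I(M) = [C(3,1)·p^2·(1−p)] / p^3 = 3·(1−p)/p = 54.1/9.8 = 5.5204
(1−p)/p = 5.5204/3 = 1.8401  ⇒  p = 1/(1 + 1.8401) = 0.3521
Gv-105: 35.21%, Gv-107: 64.79%.

64.79%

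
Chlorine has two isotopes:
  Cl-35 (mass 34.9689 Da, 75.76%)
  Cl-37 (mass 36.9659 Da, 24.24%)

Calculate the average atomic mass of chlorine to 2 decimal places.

35.45 Da

Weight each isotope mass by its fractional abundance: 0.7576 × 34.9689 + 0.2424 × 36.9659
= 26.49244 + 8.96053 = 35.45297 Da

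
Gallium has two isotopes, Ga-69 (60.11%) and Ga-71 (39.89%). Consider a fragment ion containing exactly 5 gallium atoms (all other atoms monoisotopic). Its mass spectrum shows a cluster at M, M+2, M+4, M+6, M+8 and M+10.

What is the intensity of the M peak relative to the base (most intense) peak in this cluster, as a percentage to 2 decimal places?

Term probabilities: M 0.0785, M+2 0.2604, M+4 0.3456, M+6 0.2293, M+8 0.0761, M+10 0.0101. Base peak = M+4.
P(M+4) = C(5,2) × 0.6011^3 × 0.3989^2 = 10 × 0.21719018 × 0.15912121 = 0.345596 (base)
P(M) = C(5,0) × 0.6011^5 × 0.3989^0 = 1 × 0.07847542 × 1.0000 = 0.078475
Relative intensity = 0.078475 / 0.345596 × 100 = 22.71

22.71%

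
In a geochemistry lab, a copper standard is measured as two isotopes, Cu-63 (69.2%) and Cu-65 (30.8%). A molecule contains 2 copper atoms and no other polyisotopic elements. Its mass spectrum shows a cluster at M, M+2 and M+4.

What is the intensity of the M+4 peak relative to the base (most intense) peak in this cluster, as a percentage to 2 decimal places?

(0.692 + 0.308)^2 gives M 0.4789, M+2 0.4263, M+4 0.0949; the largest is M.
P(M) = C(2,0) × 0.692^2 × 0.308^0 = 1 × 0.478864 × 1.0000 = 0.478864 (base)
P(M+4) = C(2,2) × 0.692^0 × 0.308^2 = 1 × 1.0000 × 0.094864 = 0.094864
Relative intensity = 0.094864 / 0.478864 × 100 = 19.81

19.81%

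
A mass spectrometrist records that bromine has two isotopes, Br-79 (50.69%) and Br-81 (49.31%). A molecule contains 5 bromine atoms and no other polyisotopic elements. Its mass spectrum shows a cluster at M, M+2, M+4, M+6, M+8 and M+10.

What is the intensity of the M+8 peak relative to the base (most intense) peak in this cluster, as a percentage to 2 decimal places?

(0.5069 + 0.4931)^5 gives M 0.0335, M+2 0.1628, M+4 0.3167, M+6 0.3081, M+8 0.1498, M+10 0.0292; the largest is M+4.
P(M+4) = C(5,2) × 0.5069^3 × 0.4931^2 = 10 × 0.13024674 × 0.24314761 = 0.316692 (base)
P(M+8) = C(5,4) × 0.5069^1 × 0.4931^4 = 5 × 0.5069 × 0.05912076 = 0.149842
Relative intensity = 0.149842 / 0.316692 × 100 = 47.31

47.31%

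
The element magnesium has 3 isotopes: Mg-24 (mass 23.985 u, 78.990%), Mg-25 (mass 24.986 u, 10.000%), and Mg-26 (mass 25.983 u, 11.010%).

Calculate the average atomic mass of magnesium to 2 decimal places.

24.31 u

The abundance-weighted mean is 0.78990 × 23.985 + 0.10000 × 24.986 + 0.11010 × 25.983
= 18.9458 + 2.4986 + 2.8607 = 24.3051 u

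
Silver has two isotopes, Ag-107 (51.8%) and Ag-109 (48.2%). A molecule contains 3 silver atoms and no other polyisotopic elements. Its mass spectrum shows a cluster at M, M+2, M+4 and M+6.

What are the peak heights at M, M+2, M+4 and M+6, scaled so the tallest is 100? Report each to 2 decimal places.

The 3 Ag atoms are independent, so intensities follow the terms of (0.518 + 0.482)^3.
P(M) = 0.518^3 = 0.138992
P(M+2) = 3 × 0.518^2 × 0.482^1 = 0.387997
P(M+4) = 3 × 0.518^1 × 0.482^2 = 0.361031
P(M+6) = 0.482^3 = 0.111980
The M+2 peak is largest (0.387997); scaling to 100 gives 35.82 : 100.00 : 93.05 : 28.86.

35.82 : 100.00 : 93.05 : 28.86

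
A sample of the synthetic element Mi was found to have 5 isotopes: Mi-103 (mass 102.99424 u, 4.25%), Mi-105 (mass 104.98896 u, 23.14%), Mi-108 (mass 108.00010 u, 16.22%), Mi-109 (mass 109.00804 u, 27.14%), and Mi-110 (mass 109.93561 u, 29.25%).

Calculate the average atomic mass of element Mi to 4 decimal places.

107.9303 u

Ar = Σ fᵢ·mᵢ = 0.0425 × 102.99424 + 0.2314 × 104.98896 + 0.1622 × 108.00010 + 0.2714 × 109.00804 + 0.2925 × 109.93561
= 4.377255 + 24.294445 + 17.517616 + 29.584782 + 32.156166 = 107.930264 u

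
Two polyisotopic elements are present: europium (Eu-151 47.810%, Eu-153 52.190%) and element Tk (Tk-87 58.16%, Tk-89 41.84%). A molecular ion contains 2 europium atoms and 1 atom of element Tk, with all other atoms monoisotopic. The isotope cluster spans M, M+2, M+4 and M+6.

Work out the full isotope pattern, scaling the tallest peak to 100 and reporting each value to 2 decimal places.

Europium pattern (n=2): 0.22857961 : 0.49904078 : 0.27237961
Element Tk pattern (n=1): 0.5816 : 0.4184
Convolve the two distributions (both contribute in 2-u steps):
  M: 0.22857961×0.5816 = 0.132942
  M+2: 0.22857961×0.4184 + 0.49904078×0.5816 = 0.385880
  M+4: 0.49904078×0.4184 + 0.27237961×0.5816 = 0.367215
  M+6: 0.27237961×0.4184 = 0.113964
Scale to base peak (0.385880) = 100: 34.45 : 100.00 : 95.16 : 29.53

34.45 : 100.00 : 95.16 : 29.53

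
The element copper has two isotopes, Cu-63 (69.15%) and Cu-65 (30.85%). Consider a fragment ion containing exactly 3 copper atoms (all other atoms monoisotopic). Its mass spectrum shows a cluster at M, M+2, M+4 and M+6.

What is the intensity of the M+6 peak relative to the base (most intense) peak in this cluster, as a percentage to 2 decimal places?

Term probabilities: M 0.3307, M+2 0.4425, M+4 0.1974, M+6 0.0294. Base peak = M+2.
P(M+2) = C(3,1) × 0.6915^2 × 0.3085^1 = 3 × 0.47817225 × 0.3085 = 0.442548 (base)
P(M+6) = C(3,3) × 0.6915^0 × 0.3085^3 = 1 × 1.0000 × 0.02936064 = 0.029361
Relative intensity = 0.029361 / 0.442548 × 100 = 6.63

6.63%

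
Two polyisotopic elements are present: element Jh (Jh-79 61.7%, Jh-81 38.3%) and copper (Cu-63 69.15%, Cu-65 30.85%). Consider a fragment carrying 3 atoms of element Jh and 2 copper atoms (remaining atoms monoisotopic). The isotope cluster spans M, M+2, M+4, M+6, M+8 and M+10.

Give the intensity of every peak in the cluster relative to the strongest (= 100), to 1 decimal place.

33.1 : 91.3 : 100.0 : 54.4 : 14.7 : 1.6

Element Jh pattern (n=3): 0.23488511 : 0.43741166 : 0.27152134 : 0.05618189
Copper pattern (n=2): 0.47817225 : 0.4266555 : 0.09517225
Convolve the two distributions (both contribute in 2-u steps):
  M: 0.23488511×0.47817225 = 0.112316
  M+2: 0.23488511×0.4266555 + 0.43741166×0.47817225 = 0.309373
  M+4: 0.23488511×0.09517225 + 0.43741166×0.4266555 + 0.27152134×0.47817225 = 0.338813
  M+6: 0.43741166×0.09517225 + 0.27152134×0.4266555 + 0.05618189×0.47817225 = 0.184340
  M+8: 0.27152134×0.09517225 + 0.05618189×0.4266555 = 0.049812
  M+10: 0.05618189×0.09517225 = 0.005347
Scale to base peak (0.338813) = 100: 33.1 : 91.3 : 100.0 : 54.4 : 14.7 : 1.6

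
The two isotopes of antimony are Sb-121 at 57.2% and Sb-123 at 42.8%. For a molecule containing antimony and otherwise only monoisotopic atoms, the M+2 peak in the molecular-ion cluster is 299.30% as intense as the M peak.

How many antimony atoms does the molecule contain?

With n Sb atoms, P(M+2)/P(M) = C(n,1)·p^(n−1)q / p^n = n·q/p = n · 0.428/0.572.
n = 2.9930 × 0.572/0.428 = 4.00 ≈ 4

4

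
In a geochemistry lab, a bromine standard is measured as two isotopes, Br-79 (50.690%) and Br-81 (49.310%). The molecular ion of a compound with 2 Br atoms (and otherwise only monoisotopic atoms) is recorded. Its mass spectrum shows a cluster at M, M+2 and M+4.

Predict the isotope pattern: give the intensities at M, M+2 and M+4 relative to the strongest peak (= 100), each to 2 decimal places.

Each Br atom is independently Br-79 (p = 0.50690) or Br-81 (q = 0.49310); the cluster is the binomial expansion (p + q)^2.
P(M) = 0.50690^2 = 0.256948
P(M+2) = 2 × 0.50690^1 × 0.49310^1 = 0.499905
P(M+4) = 0.49310^2 = 0.243148
The M+2 peak is largest (0.499905); scaling to 100 gives 51.40 : 100.00 : 48.64.

51.40 : 100.00 : 48.64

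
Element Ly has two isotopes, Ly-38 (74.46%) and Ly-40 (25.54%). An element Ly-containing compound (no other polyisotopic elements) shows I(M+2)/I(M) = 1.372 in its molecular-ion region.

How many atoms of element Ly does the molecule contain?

With n Ly atoms, P(M+2)/P(M) = C(n,1)·p^(n−1)q / p^n = n·q/p = n · 0.2554/0.7446.
n = 1.372 × 0.7446/0.2554 = 4.00 ≈ 4

4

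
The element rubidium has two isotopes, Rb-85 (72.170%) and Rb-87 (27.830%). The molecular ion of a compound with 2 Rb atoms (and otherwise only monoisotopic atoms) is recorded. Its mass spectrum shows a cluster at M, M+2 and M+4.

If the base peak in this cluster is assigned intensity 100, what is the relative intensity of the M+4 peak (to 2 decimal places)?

14.87

Term probabilities: M 0.5209, M+2 0.4017, M+4 0.0775. Base peak = M.
P(M) = C(2,0) × 0.72170^2 × 0.27830^0 = 1 × 0.52085089 × 1.0000 = 0.520851 (base)
P(M+4) = C(2,2) × 0.72170^0 × 0.27830^2 = 1 × 1.0000 × 0.07745089 = 0.077451
Relative intensity = 0.077451 / 0.520851 × 100 = 14.87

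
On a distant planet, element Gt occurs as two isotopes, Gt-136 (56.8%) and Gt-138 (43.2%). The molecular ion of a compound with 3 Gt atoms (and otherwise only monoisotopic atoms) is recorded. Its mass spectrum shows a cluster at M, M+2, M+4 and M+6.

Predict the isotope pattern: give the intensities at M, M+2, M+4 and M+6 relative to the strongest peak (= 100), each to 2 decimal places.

43.83 : 100.00 : 76.06 : 19.28

Expanding (0.568 + 0.432)^3:
P(M) = 0.568^3 = 0.183250
P(M+2) = 3 × 0.568^2 × 0.432^1 = 0.418121
P(M+4) = 3 × 0.568^1 × 0.432^2 = 0.318007
P(M+6) = 0.432^3 = 0.080622
The M+2 peak is largest (0.418121); scaling to 100 gives 43.83 : 100.00 : 76.06 : 19.28.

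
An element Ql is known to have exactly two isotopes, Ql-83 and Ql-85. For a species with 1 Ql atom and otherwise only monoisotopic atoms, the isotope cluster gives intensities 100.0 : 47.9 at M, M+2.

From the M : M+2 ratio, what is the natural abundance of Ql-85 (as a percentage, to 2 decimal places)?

32.39%

Write p for the Ql-83 fraction. I(M+2)/I(M) = [C(1,1)·p^0·(1−p)] / p^1 = 1·(1−p)/p = 47.9/100.0 = 0.4790
(1−p)/p = 0.4790/1 = 0.4790  ⇒  p = 1/(1 + 0.4790) = 0.6761
Ql-83: 67.61%, Ql-85: 32.39%.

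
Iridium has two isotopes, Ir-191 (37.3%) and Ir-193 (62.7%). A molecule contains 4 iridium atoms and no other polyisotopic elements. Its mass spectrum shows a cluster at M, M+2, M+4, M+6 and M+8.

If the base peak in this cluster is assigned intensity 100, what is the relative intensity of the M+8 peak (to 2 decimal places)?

42.02

(0.373 + 0.627)^4 gives M 0.0194, M+2 0.1302, M+4 0.3282, M+6 0.3678, M+8 0.1546; the largest is M+6.
P(M+6) = C(4,3) × 0.373^1 × 0.627^3 = 4 × 0.3730 × 0.24649188 = 0.367766 (base)
P(M+8) = C(4,4) × 0.373^0 × 0.627^4 = 1 × 1.0000 × 0.15455041 = 0.154550
Relative intensity = 0.154550 / 0.367766 × 100 = 42.02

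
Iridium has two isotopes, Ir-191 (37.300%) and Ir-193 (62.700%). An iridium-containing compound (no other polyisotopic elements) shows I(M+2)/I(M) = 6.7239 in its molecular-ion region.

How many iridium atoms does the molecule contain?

The M+2/M ratio from n Ir atoms is n · q/p = n · 0.62700/0.37300.
n = 6.7239 × 0.37300/0.62700 = 4.00 ≈ 4

4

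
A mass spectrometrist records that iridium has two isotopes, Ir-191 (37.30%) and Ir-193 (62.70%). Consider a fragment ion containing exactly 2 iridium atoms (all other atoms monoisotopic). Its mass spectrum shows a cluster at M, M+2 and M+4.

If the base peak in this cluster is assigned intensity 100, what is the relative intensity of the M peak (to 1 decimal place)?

(0.3730 + 0.6270)^2 gives M 0.1391, M+2 0.4677, M+4 0.3931; the largest is M+2.
P(M+2) = C(2,1) × 0.3730^1 × 0.6270^1 = 2 × 0.3730 × 0.6270 = 0.467742 (base)
P(M) = C(2,0) × 0.3730^2 × 0.6270^0 = 1 × 0.139129 × 1.0000 = 0.139129
Relative intensity = 0.139129 / 0.467742 × 100 = 29.7

29.7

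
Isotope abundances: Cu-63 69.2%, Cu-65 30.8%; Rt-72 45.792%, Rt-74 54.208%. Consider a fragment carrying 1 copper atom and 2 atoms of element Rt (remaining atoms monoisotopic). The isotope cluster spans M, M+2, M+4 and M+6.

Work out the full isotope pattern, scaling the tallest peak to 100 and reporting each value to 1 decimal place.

35.6 : 100.0 : 87.3 : 22.2

Copper pattern (n=1): 0.6920 : 0.3080
Element Rt pattern (n=2): 0.20969073 : 0.49645855 : 0.29385073
Convolve the two distributions (both contribute in 2-u steps):
  M: 0.6920×0.20969073 = 0.145106
  M+2: 0.6920×0.49645855 + 0.3080×0.20969073 = 0.408134
  M+4: 0.6920×0.29385073 + 0.3080×0.49645855 = 0.356254
  M+6: 0.3080×0.29385073 = 0.090506
Scale to base peak (0.408134) = 100: 35.6 : 100.0 : 87.3 : 22.2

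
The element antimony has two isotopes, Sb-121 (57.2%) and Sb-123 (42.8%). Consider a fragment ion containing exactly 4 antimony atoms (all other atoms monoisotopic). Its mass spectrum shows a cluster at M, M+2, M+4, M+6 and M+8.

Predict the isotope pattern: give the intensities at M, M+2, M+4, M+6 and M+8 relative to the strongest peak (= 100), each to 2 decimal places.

29.77 : 89.10 : 100.00 : 49.88 : 9.33

Each Sb atom is independently Sb-121 (p = 0.572) or Sb-123 (q = 0.428); the cluster is the binomial expansion (p + q)^4.
P(M) = 0.572^4 = 0.107049
P(M+2) = 4 × 0.572^3 × 0.428^1 = 0.320400
P(M+4) = 6 × 0.572^2 × 0.428^2 = 0.359609
P(M+6) = 4 × 0.572^1 × 0.428^3 = 0.179385
P(M+8) = 0.428^4 = 0.033556
The M+4 peak is largest (0.359609); scaling to 100 gives 29.77 : 89.10 : 100.00 : 49.88 : 9.33.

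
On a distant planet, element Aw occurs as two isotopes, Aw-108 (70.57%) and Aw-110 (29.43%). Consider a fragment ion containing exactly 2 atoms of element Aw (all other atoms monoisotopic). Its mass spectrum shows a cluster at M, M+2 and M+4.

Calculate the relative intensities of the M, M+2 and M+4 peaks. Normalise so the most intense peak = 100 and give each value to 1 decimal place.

100.0 : 83.4 : 17.4

The 2 Aw atoms are independent, so intensities follow the terms of (0.7057 + 0.2943)^2.
P(M) = 0.7057^2 = 0.498012
P(M+2) = 2 × 0.7057^1 × 0.2943^1 = 0.415375
P(M+4) = 0.2943^2 = 0.086612
The M peak is largest (0.498012); scaling to 100 gives 100.0 : 83.4 : 17.4.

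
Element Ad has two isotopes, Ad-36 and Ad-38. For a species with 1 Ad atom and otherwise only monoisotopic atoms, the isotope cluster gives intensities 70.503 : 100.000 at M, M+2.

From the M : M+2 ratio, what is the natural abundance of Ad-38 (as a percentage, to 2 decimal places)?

If p is the fraction of Ad that is Ad-36, then I(M+2)/I(M) = [C(1,1)·p^0·(1−p)] / p^1 = 1·(1−p)/p = 100.000/70.503 = 1.4184
(1−p)/p = 1.4184/1 = 1.4184  ⇒  p = 1/(1 + 1.4184) = 0.4135
Ad-36: 41.35%, Ad-38: 58.65%.

58.65%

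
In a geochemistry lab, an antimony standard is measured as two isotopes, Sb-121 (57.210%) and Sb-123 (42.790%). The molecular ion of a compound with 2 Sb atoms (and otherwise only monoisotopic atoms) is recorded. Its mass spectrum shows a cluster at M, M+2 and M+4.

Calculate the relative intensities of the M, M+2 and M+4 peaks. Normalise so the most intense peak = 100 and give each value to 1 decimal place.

66.8 : 100.0 : 37.4

Expanding (0.57210 + 0.42790)^2:
P(M) = 0.57210^2 = 0.327298
P(M+2) = 2 × 0.57210^1 × 0.42790^1 = 0.489603
P(M+4) = 0.42790^2 = 0.183098
The M+2 peak is largest (0.489603); scaling to 100 gives 66.8 : 100.0 : 37.4.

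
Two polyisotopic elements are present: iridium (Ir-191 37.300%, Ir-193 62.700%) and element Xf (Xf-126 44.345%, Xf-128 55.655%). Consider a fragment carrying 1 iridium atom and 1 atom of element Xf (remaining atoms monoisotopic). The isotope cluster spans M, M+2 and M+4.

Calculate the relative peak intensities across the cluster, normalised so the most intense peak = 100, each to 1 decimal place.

34.1 : 100.0 : 71.9

Iridium pattern (n=1): 0.3730 : 0.6270
Element Xf pattern (n=1): 0.44345 : 0.55655
Convolve the two distributions (both contribute in 2-u steps):
  M: 0.3730×0.44345 = 0.165407
  M+2: 0.3730×0.55655 + 0.6270×0.44345 = 0.485636
  M+4: 0.6270×0.55655 = 0.348957
Scale to base peak (0.485636) = 100: 34.1 : 100.0 : 71.9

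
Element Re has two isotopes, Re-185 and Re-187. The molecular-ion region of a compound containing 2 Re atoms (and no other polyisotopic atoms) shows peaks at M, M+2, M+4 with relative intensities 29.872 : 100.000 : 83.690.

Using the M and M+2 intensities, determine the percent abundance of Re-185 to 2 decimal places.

37.40%

Let p = fractional abundance of Re-185. I(M+2)/I(M) = [C(2,1)·p^1·(1−p)] / p^2 = 2·(1−p)/p = 100.000/29.872 = 3.3476
(1−p)/p = 3.3476/2 = 1.6738  ⇒  p = 1/(1 + 1.6738) = 0.3740
Re-185: 37.40%, Re-187: 62.60%.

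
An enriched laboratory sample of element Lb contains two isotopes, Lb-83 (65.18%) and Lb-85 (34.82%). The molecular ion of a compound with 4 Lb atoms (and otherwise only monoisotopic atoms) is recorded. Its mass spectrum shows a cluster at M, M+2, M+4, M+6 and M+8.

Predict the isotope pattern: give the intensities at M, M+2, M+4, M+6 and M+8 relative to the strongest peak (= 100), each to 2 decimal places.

Expanding (0.6518 + 0.3482)^4:
P(M) = 0.6518^4 = 0.180492
P(M+2) = 4 × 0.6518^3 × 0.3482^1 = 0.385684
P(M+4) = 6 × 0.6518^2 × 0.3482^2 = 0.309056
P(M+6) = 4 × 0.6518^1 × 0.3482^3 = 0.110068
P(M+8) = 0.3482^4 = 0.014700
The M+2 peak is largest (0.385684); scaling to 100 gives 46.80 : 100.00 : 80.13 : 28.54 : 3.81.

46.80 : 100.00 : 80.13 : 28.54 : 3.81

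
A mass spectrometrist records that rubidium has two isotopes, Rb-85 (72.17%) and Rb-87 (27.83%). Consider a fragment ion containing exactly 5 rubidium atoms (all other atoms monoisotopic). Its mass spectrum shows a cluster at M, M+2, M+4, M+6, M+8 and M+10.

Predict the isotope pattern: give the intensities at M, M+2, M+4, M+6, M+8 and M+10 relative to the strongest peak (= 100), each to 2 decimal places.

51.86 : 100.00 : 77.12 : 29.74 : 5.73 : 0.44

The 5 Rb atoms are independent, so intensities follow the terms of (0.7217 + 0.2783)^5.
P(M) = 0.7217^5 = 0.195787
P(M+2) = 5 × 0.7217^4 × 0.2783^1 = 0.377494
P(M+4) = 10 × 0.7217^3 × 0.2783^2 = 0.291136
P(M+6) = 10 × 0.7217^2 × 0.2783^3 = 0.112267
P(M+8) = 5 × 0.7217^1 × 0.2783^4 = 0.021646
P(M+10) = 0.2783^5 = 0.001669
The M+2 peak is largest (0.377494); scaling to 100 gives 51.86 : 100.00 : 77.12 : 29.74 : 5.73 : 0.44.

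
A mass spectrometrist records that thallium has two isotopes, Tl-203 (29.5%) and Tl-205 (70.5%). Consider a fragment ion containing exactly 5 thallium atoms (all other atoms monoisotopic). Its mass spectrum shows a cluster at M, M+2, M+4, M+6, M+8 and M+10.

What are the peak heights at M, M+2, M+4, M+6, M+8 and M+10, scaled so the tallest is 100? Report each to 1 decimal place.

Expanding (0.295 + 0.705)^5:
P(M) = 0.295^5 = 0.002234
P(M+2) = 5 × 0.295^4 × 0.705^1 = 0.026696
P(M+4) = 10 × 0.295^3 × 0.705^2 = 0.127598
P(M+6) = 10 × 0.295^2 × 0.705^3 = 0.304938
P(M+8) = 5 × 0.295^1 × 0.705^4 = 0.364375
P(M+10) = 0.705^5 = 0.174159
The M+8 peak is largest (0.364375); scaling to 100 gives 0.6 : 7.3 : 35.0 : 83.7 : 100.0 : 47.8.

0.6 : 7.3 : 35.0 : 83.7 : 100.0 : 47.8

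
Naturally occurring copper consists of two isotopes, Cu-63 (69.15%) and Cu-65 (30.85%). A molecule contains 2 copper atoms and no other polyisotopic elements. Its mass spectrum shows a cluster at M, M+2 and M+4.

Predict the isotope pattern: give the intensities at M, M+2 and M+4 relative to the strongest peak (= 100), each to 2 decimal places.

Each Cu atom is independently Cu-63 (p = 0.6915) or Cu-65 (q = 0.3085); the cluster is the binomial expansion (p + q)^2.
P(M) = 0.6915^2 = 0.478172
P(M+2) = 2 × 0.6915^1 × 0.3085^1 = 0.426656
P(M+4) = 0.3085^2 = 0.095172
The M peak is largest (0.478172); scaling to 100 gives 100.00 : 89.23 : 19.90.

100.00 : 89.23 : 19.90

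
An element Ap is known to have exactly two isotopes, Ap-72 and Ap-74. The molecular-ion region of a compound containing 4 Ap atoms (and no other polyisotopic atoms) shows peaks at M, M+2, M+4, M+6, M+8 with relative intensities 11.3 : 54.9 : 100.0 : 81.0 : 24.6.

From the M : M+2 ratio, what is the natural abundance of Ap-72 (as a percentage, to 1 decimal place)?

Write p for the Ap-72 fraction. I(M+2)/I(M) = [C(4,1)·p^3·(1−p)] / p^4 = 4·(1−p)/p = 54.9/11.3 = 4.8584
(1−p)/p = 4.8584/4 = 1.2146  ⇒  p = 1/(1 + 1.2146) = 0.4515
Ap-72: 45.2%, Ap-74: 54.8%.

45.2%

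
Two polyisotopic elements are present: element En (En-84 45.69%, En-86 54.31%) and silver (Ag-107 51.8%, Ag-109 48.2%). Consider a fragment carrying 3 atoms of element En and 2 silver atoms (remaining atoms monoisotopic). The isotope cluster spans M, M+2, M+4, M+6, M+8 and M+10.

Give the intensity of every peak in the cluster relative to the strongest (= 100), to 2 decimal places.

7.90 : 42.88 : 92.77 : 100.00 : 53.70 : 11.49

Element En pattern (n=3): 0.09538135 : 0.34012877 : 0.4042984 : 0.16019148
Silver pattern (n=2): 0.268324 : 0.499352 : 0.232324
Convolve the two distributions (both contribute in 2-u steps):
  M: 0.09538135×0.268324 = 0.025593
  M+2: 0.09538135×0.499352 + 0.34012877×0.268324 = 0.138894
  M+4: 0.09538135×0.232324 + 0.34012877×0.499352 + 0.4042984×0.268324 = 0.300486
  M+6: 0.34012877×0.232324 + 0.4042984×0.499352 + 0.16019148×0.268324 = 0.323891
  M+8: 0.4042984×0.232324 + 0.16019148×0.499352 = 0.173920
  M+10: 0.16019148×0.232324 = 0.037216
Scale to base peak (0.323891) = 100: 7.90 : 42.88 : 92.77 : 100.00 : 53.70 : 11.49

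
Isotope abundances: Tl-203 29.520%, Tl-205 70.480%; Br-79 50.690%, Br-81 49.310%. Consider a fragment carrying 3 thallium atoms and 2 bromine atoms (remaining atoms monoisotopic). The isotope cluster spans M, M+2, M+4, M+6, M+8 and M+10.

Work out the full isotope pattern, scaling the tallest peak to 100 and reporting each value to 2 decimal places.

1.86 : 16.97 : 59.60 : 100.00 : 79.50 : 24.00

Thallium pattern (n=3): 0.02572463 : 0.18425524 : 0.43991564 : 0.35010449
Bromine pattern (n=2): 0.25694761 : 0.49990478 : 0.24314761
Convolve the two distributions (both contribute in 2-u steps):
  M: 0.02572463×0.25694761 = 0.006610
  M+2: 0.02572463×0.49990478 + 0.18425524×0.25694761 = 0.060204
  M+4: 0.02572463×0.24314761 + 0.18425524×0.49990478 + 0.43991564×0.25694761 = 0.211400
  M+6: 0.18425524×0.24314761 + 0.43991564×0.49990478 + 0.35010449×0.25694761 = 0.354676
  M+8: 0.43991564×0.24314761 + 0.35010449×0.49990478 = 0.281983
  M+10: 0.35010449×0.24314761 = 0.085127
Scale to base peak (0.354676) = 100: 1.86 : 16.97 : 59.60 : 100.00 : 79.50 : 24.00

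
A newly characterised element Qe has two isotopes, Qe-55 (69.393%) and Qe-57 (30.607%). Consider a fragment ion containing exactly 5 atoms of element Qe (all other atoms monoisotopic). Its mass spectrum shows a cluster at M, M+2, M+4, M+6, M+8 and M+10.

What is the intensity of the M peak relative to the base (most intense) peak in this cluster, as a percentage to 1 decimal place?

(0.69393 + 0.30607)^5 gives M 0.1609, M+2 0.3549, M+4 0.3130, M+6 0.1381, M+8 0.0304, M+10 0.0027; the largest is M+2.
P(M+2) = C(5,1) × 0.69393^4 × 0.30607^1 = 5 × 0.23187966 × 0.30607 = 0.354857 (base)
P(M) = C(5,0) × 0.69393^5 × 0.30607^0 = 1 × 0.16090825 × 1.0000 = 0.160908
Relative intensity = 0.160908 / 0.354857 × 100 = 45.3

45.3%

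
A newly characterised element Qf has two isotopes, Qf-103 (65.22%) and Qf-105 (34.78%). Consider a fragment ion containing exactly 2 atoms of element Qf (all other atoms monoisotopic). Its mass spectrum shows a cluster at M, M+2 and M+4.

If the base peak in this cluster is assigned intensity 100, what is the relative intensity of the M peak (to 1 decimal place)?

93.8

Term probabilities: M 0.4254, M+2 0.4537, M+4 0.1210. Base peak = M+2.
P(M+2) = C(2,1) × 0.6522^1 × 0.3478^1 = 2 × 0.6522 × 0.3478 = 0.453670 (base)
P(M) = C(2,0) × 0.6522^2 × 0.3478^0 = 1 × 0.42536484 × 1.0000 = 0.425365
Relative intensity = 0.425365 / 0.453670 × 100 = 93.8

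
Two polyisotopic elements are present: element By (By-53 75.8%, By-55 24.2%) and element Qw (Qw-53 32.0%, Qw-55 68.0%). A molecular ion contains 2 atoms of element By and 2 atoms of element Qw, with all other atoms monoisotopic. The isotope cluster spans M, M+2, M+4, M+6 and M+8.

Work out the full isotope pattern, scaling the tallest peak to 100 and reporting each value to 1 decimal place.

13.6 : 66.7 : 100.0 : 45.2 : 6.3

Element By pattern (n=2): 0.574564 : 0.366872 : 0.058564
Element Qw pattern (n=2): 0.1024 : 0.4352 : 0.4624
Convolve the two distributions (both contribute in 2-u steps):
  M: 0.574564×0.1024 = 0.058835
  M+2: 0.574564×0.4352 + 0.366872×0.1024 = 0.287618
  M+4: 0.574564×0.4624 + 0.366872×0.4352 + 0.058564×0.1024 = 0.431338
  M+6: 0.366872×0.4624 + 0.058564×0.4352 = 0.195129
  M+8: 0.058564×0.4624 = 0.027080
Scale to base peak (0.431338) = 100: 13.6 : 66.7 : 100.0 : 45.2 : 6.3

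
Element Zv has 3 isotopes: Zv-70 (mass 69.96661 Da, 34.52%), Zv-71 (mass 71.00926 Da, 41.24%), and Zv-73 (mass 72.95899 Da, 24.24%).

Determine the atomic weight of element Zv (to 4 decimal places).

71.1220 Da

The abundance-weighted mean is 0.3452 × 69.96661 + 0.4124 × 71.00926 + 0.2424 × 72.95899
= 24.152474 + 29.284219 + 17.685259 = 71.121952 Da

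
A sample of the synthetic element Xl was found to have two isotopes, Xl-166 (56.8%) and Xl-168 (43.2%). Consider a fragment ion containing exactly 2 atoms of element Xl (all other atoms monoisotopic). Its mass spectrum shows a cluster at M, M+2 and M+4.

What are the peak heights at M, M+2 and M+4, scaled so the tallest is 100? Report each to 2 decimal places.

The 2 Xl atoms are independent, so intensities follow the terms of (0.568 + 0.432)^2.
P(M) = 0.568^2 = 0.322624
P(M+2) = 2 × 0.568^1 × 0.432^1 = 0.490752
P(M+4) = 0.432^2 = 0.186624
The M+2 peak is largest (0.490752); scaling to 100 gives 65.74 : 100.00 : 38.03.

65.74 : 100.00 : 38.03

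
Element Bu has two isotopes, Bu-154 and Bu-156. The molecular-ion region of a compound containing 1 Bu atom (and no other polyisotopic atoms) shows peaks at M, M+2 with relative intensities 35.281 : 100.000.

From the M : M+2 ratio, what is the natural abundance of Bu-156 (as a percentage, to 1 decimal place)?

Let p = fractional abundance of Bu-154. I(M+2)/I(M) = [C(1,1)·p^0·(1−p)] / p^1 = 1·(1−p)/p = 100.000/35.281 = 2.8344
(1−p)/p = 2.8344/1 = 2.8344  ⇒  p = 1/(1 + 2.8344) = 0.2608
Bu-154: 26.1%, Bu-156: 73.9%.

73.9%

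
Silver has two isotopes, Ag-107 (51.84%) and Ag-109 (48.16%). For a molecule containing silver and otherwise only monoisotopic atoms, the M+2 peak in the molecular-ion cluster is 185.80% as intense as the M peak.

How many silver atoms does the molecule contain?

For n independent Ag atoms, I(M+2)/I(M) = n · (abundance Ag-109) / (abundance Ag-107) = n · 0.4816/0.5184.
n = 1.8580 × 0.5184/0.4816 = 2.00 ≈ 2

2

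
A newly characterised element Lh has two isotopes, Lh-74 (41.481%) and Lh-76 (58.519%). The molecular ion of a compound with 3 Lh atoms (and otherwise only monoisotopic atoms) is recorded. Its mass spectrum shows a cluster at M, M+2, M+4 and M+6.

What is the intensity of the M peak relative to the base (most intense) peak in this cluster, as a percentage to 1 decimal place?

Binomial terms of (0.41481 + 0.58519)^3: M 0.0714, M+2 0.3021, M+4 0.4262, M+6 0.2004 → M+4 is the base peak.
P(M+4) = C(3,2) × 0.41481^1 × 0.58519^2 = 3 × 0.41481 × 0.34244734 = 0.426152 (base)
P(M) = C(3,0) × 0.41481^3 × 0.58519^0 = 1 × 0.07137525 × 1.0000 = 0.071375
Relative intensity = 0.071375 / 0.426152 × 100 = 16.7

16.7%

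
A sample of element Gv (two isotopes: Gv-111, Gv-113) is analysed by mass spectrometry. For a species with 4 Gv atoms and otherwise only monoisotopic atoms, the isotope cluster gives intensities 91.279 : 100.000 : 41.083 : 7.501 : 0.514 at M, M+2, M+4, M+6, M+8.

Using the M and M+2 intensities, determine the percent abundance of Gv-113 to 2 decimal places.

21.50%

Write p for the Gv-111 fraction. I(M+2)/I(M) = [C(4,1)·p^3·(1−p)] / p^4 = 4·(1−p)/p = 100.000/91.279 = 1.0955
(1−p)/p = 1.0955/4 = 0.2739  ⇒  p = 1/(1 + 0.2739) = 0.7850
Gv-111: 78.50%, Gv-113: 21.50%.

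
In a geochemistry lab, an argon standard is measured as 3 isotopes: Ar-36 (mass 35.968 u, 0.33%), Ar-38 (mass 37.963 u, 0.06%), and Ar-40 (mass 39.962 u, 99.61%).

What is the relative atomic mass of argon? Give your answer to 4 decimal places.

Average mass = Σ (abundance × isotope mass) = 0.0033 × 35.968 + 0.0006 × 37.963 + 0.9961 × 39.962
= 0.11869 + 0.02278 + 39.80615 = 39.94762 u

39.9476 u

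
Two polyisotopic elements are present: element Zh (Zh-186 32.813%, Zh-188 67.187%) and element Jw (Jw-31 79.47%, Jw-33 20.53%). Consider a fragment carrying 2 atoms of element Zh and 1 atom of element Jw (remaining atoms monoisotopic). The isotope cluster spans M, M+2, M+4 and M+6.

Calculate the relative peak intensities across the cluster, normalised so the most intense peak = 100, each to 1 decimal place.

19.0 : 82.9 : 100.0 : 20.6

Element Zh pattern (n=2): 0.1076693 : 0.44092141 : 0.4514093
Element Jw pattern (n=1): 0.7947 : 0.2053
Convolve the two distributions (both contribute in 2-u steps):
  M: 0.1076693×0.7947 = 0.085565
  M+2: 0.1076693×0.2053 + 0.44092141×0.7947 = 0.372505
  M+4: 0.44092141×0.2053 + 0.4514093×0.7947 = 0.449256
  M+6: 0.4514093×0.2053 = 0.092674
Scale to base peak (0.449256) = 100: 19.0 : 82.9 : 100.0 : 20.6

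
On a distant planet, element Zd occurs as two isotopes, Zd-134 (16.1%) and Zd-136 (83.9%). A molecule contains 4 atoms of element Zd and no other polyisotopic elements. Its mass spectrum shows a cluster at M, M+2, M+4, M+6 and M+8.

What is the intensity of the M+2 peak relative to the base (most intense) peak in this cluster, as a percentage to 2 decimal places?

2.83%

(0.161 + 0.839)^4 gives M 0.0007, M+2 0.0140, M+4 0.1095, M+6 0.3803, M+8 0.4955; the largest is M+8.
P(M+8) = C(4,4) × 0.161^0 × 0.839^4 = 1 × 1.0000 × 0.49550477 = 0.495505 (base)
P(M+2) = C(4,1) × 0.161^3 × 0.839^1 = 4 × 0.00417328 × 0.8390 = 0.014006
Relative intensity = 0.014006 / 0.495505 × 100 = 2.83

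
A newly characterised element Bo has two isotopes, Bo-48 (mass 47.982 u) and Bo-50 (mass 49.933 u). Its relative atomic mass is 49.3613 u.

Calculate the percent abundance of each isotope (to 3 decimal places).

With x = fraction of Bo-48 (so Bo-50 is 1 − x):
47.982·x + 49.933·(1 − x) = 49.3613
(47.982 − 49.933)·x = 49.3613 − 49.933
x = -0.5717 / -1.951 = 0.29303 → 29.303% Bo-48, 70.697% Bo-50.

Bo-48: 29.303%, Bo-50: 70.697%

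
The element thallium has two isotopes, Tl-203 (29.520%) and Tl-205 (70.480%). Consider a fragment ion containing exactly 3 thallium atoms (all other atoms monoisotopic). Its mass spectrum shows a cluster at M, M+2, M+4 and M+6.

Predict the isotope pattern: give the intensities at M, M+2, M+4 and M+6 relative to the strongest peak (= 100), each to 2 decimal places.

5.85 : 41.88 : 100.00 : 79.58

Expanding (0.29520 + 0.70480)^3:
P(M) = 0.29520^3 = 0.025725
P(M+2) = 3 × 0.29520^2 × 0.70480^1 = 0.184255
P(M+4) = 3 × 0.29520^1 × 0.70480^2 = 0.439916
P(M+6) = 0.70480^3 = 0.350104
The M+4 peak is largest (0.439916); scaling to 100 gives 5.85 : 41.88 : 100.00 : 79.58.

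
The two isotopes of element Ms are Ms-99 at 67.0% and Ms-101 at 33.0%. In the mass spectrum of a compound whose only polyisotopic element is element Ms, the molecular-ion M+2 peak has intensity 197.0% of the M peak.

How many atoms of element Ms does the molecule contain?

4

The M+2/M ratio from n Ms atoms is n · q/p = n · 0.330/0.670.
n = 1.970 × 0.670/0.330 = 4.00 ≈ 4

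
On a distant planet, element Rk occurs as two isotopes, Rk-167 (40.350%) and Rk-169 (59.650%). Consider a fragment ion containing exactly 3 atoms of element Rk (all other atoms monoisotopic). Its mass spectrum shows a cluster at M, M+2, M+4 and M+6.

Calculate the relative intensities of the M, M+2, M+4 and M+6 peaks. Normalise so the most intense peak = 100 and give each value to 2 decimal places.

Each Rk atom is independently Rk-167 (p = 0.40350) or Rk-169 (q = 0.59650); the cluster is the binomial expansion (p + q)^3.
P(M) = 0.40350^3 = 0.065695
P(M+2) = 3 × 0.40350^2 × 0.59650^1 = 0.291353
P(M+4) = 3 × 0.40350^1 × 0.59650^2 = 0.430711
P(M+6) = 0.59650^3 = 0.212242
The M+4 peak is largest (0.430711); scaling to 100 gives 15.25 : 67.64 : 100.00 : 49.28.

15.25 : 67.64 : 100.00 : 49.28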